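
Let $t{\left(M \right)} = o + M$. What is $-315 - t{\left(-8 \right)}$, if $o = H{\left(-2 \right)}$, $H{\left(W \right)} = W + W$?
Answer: $-303$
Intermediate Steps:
$H{\left(W \right)} = 2 W$
$o = -4$ ($o = 2 \left(-2\right) = -4$)
$t{\left(M \right)} = -4 + M$
$-315 - t{\left(-8 \right)} = -315 - \left(-4 - 8\right) = -315 - -12 = -315 + 12 = -303$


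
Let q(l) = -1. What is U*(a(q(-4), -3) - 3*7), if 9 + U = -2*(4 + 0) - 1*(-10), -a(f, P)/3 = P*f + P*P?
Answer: 399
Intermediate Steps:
a(f, P) = -3*P² - 3*P*f (a(f, P) = -3*(P*f + P*P) = -3*(P*f + P²) = -3*(P² + P*f) = -3*P² - 3*P*f)
U = -7 (U = -9 + (-2*(4 + 0) - 1*(-10)) = -9 + (-2*4 + 10) = -9 + (-8 + 10) = -9 + 2 = -7)
U*(a(q(-4), -3) - 3*7) = -7*(-3*(-3)*(-3 - 1) - 3*7) = -7*(-3*(-3)*(-4) - 21) = -7*(-36 - 21) = -7*(-57) = 399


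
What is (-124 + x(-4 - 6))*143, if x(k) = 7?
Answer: -16731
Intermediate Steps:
(-124 + x(-4 - 6))*143 = (-124 + 7)*143 = -117*143 = -16731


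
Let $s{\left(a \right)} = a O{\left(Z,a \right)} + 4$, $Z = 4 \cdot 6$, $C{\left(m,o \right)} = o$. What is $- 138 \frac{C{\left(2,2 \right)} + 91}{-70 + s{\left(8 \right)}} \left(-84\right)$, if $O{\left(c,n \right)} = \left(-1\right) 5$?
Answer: $- \frac{539028}{53} \approx -10170.0$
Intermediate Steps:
$Z = 24$
$O{\left(c,n \right)} = -5$
$s{\left(a \right)} = 4 - 5 a$ ($s{\left(a \right)} = a \left(-5\right) + 4 = - 5 a + 4 = 4 - 5 a$)
$- 138 \frac{C{\left(2,2 \right)} + 91}{-70 + s{\left(8 \right)}} \left(-84\right) = - 138 \frac{2 + 91}{-70 + \left(4 - 40\right)} \left(-84\right) = - 138 \frac{93}{-70 + \left(4 - 40\right)} \left(-84\right) = - 138 \frac{93}{-70 - 36} \left(-84\right) = - 138 \frac{93}{-106} \left(-84\right) = - 138 \cdot 93 \left(- \frac{1}{106}\right) \left(-84\right) = \left(-138\right) \left(- \frac{93}{106}\right) \left(-84\right) = \frac{6417}{53} \left(-84\right) = - \frac{539028}{53}$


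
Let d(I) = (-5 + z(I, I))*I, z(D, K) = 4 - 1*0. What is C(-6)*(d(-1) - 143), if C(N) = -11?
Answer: 1562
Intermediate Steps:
z(D, K) = 4 (z(D, K) = 4 + 0 = 4)
d(I) = -I (d(I) = (-5 + 4)*I = -I)
C(-6)*(d(-1) - 143) = -11*(-1*(-1) - 143) = -11*(1 - 143) = -11*(-142) = 1562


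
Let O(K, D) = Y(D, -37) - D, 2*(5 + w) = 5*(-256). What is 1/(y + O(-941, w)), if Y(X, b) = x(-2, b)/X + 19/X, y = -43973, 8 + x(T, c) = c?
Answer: -645/27946534 ≈ -2.3080e-5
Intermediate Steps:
x(T, c) = -8 + c
w = -645 (w = -5 + (5*(-256))/2 = -5 + (1/2)*(-1280) = -5 - 640 = -645)
Y(X, b) = 19/X + (-8 + b)/X (Y(X, b) = (-8 + b)/X + 19/X = 19/X + (-8 + b)/X)
O(K, D) = -D - 26/D (O(K, D) = (11 - 37)/D - D = -26/D - D = -D - 26/D)
1/(y + O(-941, w)) = 1/(-43973 + (-1*(-645) - 26/(-645))) = 1/(-43973 + (645 - 26*(-1/645))) = 1/(-43973 + (645 + 26/645)) = 1/(-43973 + 416051/645) = 1/(-27946534/645) = -645/27946534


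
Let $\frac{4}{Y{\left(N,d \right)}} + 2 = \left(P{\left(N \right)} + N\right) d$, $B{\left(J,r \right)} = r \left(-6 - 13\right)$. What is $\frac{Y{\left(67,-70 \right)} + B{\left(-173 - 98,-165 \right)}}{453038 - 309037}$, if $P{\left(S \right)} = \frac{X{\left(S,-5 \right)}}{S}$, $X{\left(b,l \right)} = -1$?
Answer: $\frac{492655711}{22629325147} \approx 0.021771$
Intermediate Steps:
$P{\left(S \right)} = - \frac{1}{S}$
$B{\left(J,r \right)} = - 19 r$ ($B{\left(J,r \right)} = r \left(-19\right) = - 19 r$)
$Y{\left(N,d \right)} = \frac{4}{-2 + d \left(N - \frac{1}{N}\right)}$ ($Y{\left(N,d \right)} = \frac{4}{-2 + \left(- \frac{1}{N} + N\right) d} = \frac{4}{-2 + \left(N - \frac{1}{N}\right) d} = \frac{4}{-2 + d \left(N - \frac{1}{N}\right)}$)
$\frac{Y{\left(67,-70 \right)} + B{\left(-173 - 98,-165 \right)}}{453038 - 309037} = \frac{4 \cdot 67 \frac{1}{\left(-1\right) \left(-70\right) + 67 \left(-2 + 67 \left(-70\right)\right)} - -3135}{453038 - 309037} = \frac{4 \cdot 67 \frac{1}{70 + 67 \left(-2 - 4690\right)} + 3135}{144001} = \left(4 \cdot 67 \frac{1}{70 + 67 \left(-4692\right)} + 3135\right) \frac{1}{144001} = \left(4 \cdot 67 \frac{1}{70 - 314364} + 3135\right) \frac{1}{144001} = \left(4 \cdot 67 \frac{1}{-314294} + 3135\right) \frac{1}{144001} = \left(4 \cdot 67 \left(- \frac{1}{314294}\right) + 3135\right) \frac{1}{144001} = \left(- \frac{134}{157147} + 3135\right) \frac{1}{144001} = \frac{492655711}{157147} \cdot \frac{1}{144001} = \frac{492655711}{22629325147}$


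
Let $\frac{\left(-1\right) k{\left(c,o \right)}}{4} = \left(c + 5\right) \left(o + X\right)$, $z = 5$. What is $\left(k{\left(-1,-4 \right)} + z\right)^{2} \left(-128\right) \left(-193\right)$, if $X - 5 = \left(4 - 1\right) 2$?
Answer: $282836096$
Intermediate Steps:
$X = 11$ ($X = 5 + \left(4 - 1\right) 2 = 5 + 3 \cdot 2 = 5 + 6 = 11$)
$k{\left(c,o \right)} = - 4 \left(5 + c\right) \left(11 + o\right)$ ($k{\left(c,o \right)} = - 4 \left(c + 5\right) \left(o + 11\right) = - 4 \left(5 + c\right) \left(11 + o\right)$)
$\left(k{\left(-1,-4 \right)} + z\right)^{2} \left(-128\right) \left(-193\right) = \left(\left(-220 - -44 - -80 - \left(-4\right) \left(-4\right)\right) + 5\right)^{2} \left(-128\right) \left(-193\right) = \left(\left(-220 + 44 + 80 - 16\right) + 5\right)^{2} \left(-128\right) \left(-193\right) = \left(-112 + 5\right)^{2} \left(-128\right) \left(-193\right) = \left(-107\right)^{2} \left(-128\right) \left(-193\right) = 11449 \left(-128\right) \left(-193\right) = \left(-1465472\right) \left(-193\right) = 282836096$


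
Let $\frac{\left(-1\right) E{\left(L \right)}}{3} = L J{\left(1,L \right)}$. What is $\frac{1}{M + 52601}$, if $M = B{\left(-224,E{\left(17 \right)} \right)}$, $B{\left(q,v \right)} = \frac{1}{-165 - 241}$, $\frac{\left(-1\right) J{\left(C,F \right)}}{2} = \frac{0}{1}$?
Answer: $\frac{406}{21356005} \approx 1.9011 \cdot 10^{-5}$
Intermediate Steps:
$J{\left(C,F \right)} = 0$ ($J{\left(C,F \right)} = - 2 \cdot \frac{0}{1} = - 2 \cdot 0 \cdot 1 = \left(-2\right) 0 = 0$)
$E{\left(L \right)} = 0$ ($E{\left(L \right)} = - 3 L 0 = \left(-3\right) 0 = 0$)
$B{\left(q,v \right)} = - \frac{1}{406}$ ($B{\left(q,v \right)} = \frac{1}{-406} = - \frac{1}{406}$)
$M = - \frac{1}{406} \approx -0.0024631$
$\frac{1}{M + 52601} = \frac{1}{- \frac{1}{406} + 52601} = \frac{1}{\frac{21356005}{406}} = \frac{406}{21356005}$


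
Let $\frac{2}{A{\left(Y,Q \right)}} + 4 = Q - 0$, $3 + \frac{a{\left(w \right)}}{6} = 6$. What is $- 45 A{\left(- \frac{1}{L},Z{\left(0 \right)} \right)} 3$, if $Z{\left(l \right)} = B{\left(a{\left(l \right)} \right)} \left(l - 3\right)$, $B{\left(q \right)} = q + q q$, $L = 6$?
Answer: $\frac{27}{103} \approx 0.26214$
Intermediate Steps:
$a{\left(w \right)} = 18$ ($a{\left(w \right)} = -18 + 6 \cdot 6 = -18 + 36 = 18$)
$B{\left(q \right)} = q + q^{2}$
$Z{\left(l \right)} = -1026 + 342 l$ ($Z{\left(l \right)} = 18 \left(1 + 18\right) \left(l - 3\right) = 18 \cdot 19 \left(-3 + l\right) = 342 \left(-3 + l\right) = -1026 + 342 l$)
$A{\left(Y,Q \right)} = \frac{2}{-4 + Q}$ ($A{\left(Y,Q \right)} = \frac{2}{-4 + \left(Q - 0\right)} = \frac{2}{-4 + \left(Q + 0\right)} = \frac{2}{-4 + Q}$)
$- 45 A{\left(- \frac{1}{L},Z{\left(0 \right)} \right)} 3 = - 45 \frac{2}{-4 + \left(-1026 + 342 \cdot 0\right)} 3 = - 45 \frac{2}{-4 + \left(-1026 + 0\right)} 3 = - 45 \frac{2}{-4 - 1026} \cdot 3 = - 45 \frac{2}{-1030} \cdot 3 = - 45 \cdot 2 \left(- \frac{1}{1030}\right) 3 = \left(-45\right) \left(- \frac{1}{515}\right) 3 = \frac{9}{103} \cdot 3 = \frac{27}{103}$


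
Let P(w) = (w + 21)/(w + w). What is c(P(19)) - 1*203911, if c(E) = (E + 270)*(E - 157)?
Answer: -88871321/361 ≈ -2.4618e+5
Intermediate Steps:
P(w) = (21 + w)/(2*w) (P(w) = (21 + w)/((2*w)) = (21 + w)*(1/(2*w)) = (21 + w)/(2*w))
c(E) = (-157 + E)*(270 + E) (c(E) = (270 + E)*(-157 + E) = (-157 + E)*(270 + E))
c(P(19)) - 1*203911 = (-42390 + ((½)*(21 + 19)/19)² + 113*((½)*(21 + 19)/19)) - 1*203911 = (-42390 + ((½)*(1/19)*40)² + 113*((½)*(1/19)*40)) - 203911 = (-42390 + (20/19)² + 113*(20/19)) - 203911 = (-42390 + 400/361 + 2260/19) - 203911 = -15259450/361 - 203911 = -88871321/361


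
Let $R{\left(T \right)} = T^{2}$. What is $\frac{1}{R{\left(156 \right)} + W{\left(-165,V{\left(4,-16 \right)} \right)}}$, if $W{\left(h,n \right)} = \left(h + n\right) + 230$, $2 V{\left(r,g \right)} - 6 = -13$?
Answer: $\frac{2}{48795} \approx 4.0988 \cdot 10^{-5}$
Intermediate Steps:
$V{\left(r,g \right)} = - \frac{7}{2}$ ($V{\left(r,g \right)} = 3 + \frac{1}{2} \left(-13\right) = 3 - \frac{13}{2} = - \frac{7}{2}$)
$W{\left(h,n \right)} = 230 + h + n$
$\frac{1}{R{\left(156 \right)} + W{\left(-165,V{\left(4,-16 \right)} \right)}} = \frac{1}{156^{2} - - \frac{123}{2}} = \frac{1}{24336 + \frac{123}{2}} = \frac{1}{\frac{48795}{2}} = \frac{2}{48795}$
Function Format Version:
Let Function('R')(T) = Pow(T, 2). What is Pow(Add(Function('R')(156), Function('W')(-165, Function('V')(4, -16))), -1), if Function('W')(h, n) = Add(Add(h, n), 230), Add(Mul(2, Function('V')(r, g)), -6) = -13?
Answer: Rational(2, 48795) ≈ 4.0988e-5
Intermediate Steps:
Function('V')(r, g) = Rational(-7, 2) (Function('V')(r, g) = Add(3, Mul(Rational(1, 2), -13)) = Add(3, Rational(-13, 2)) = Rational(-7, 2))
Function('W')(h, n) = Add(230, h, n)
Pow(Add(Function('R')(156), Function('W')(-165, Function('V')(4, -16))), -1) = Pow(Add(Pow(156, 2), Add(230, -165, Rational(-7, 2))), -1) = Pow(Add(24336, Rational(123, 2)), -1) = Pow(Rational(48795, 2), -1) = Rational(2, 48795)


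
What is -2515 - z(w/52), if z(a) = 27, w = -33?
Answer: -2542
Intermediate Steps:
-2515 - z(w/52) = -2515 - 1*27 = -2515 - 27 = -2542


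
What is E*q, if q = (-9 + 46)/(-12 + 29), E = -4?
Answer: -148/17 ≈ -8.7059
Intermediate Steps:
q = 37/17 ≈ 2.1765
E*q = -4*37/17 = -148/17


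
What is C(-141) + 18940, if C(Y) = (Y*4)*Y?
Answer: 98464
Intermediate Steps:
C(Y) = 4*Y² (C(Y) = (4*Y)*Y = 4*Y²)
C(-141) + 18940 = 4*(-141)² + 18940 = 4*19881 + 18940 = 79524 + 18940 = 98464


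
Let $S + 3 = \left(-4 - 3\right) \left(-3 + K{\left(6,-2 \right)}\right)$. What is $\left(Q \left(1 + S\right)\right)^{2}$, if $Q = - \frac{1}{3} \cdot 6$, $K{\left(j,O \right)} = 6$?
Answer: $2116$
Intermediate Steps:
$Q = -2$ ($Q = \left(-1\right) \frac{1}{3} \cdot 6 = \left(- \frac{1}{3}\right) 6 = -2$)
$S = -24$ ($S = -3 + \left(-4 - 3\right) \left(-3 + 6\right) = -3 - 21 = -24$)
$\left(Q \left(1 + S\right)\right)^{2} = \left(- 2 \left(1 - 24\right)\right)^{2} = \left(\left(-2\right) \left(-23\right)\right)^{2} = 46^{2} = 2116$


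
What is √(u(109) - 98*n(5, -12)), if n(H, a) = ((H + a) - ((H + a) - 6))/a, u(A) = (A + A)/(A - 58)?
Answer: √138567/51 ≈ 7.2989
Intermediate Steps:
u(A) = 2*A/(-58 + A) (u(A) = (2*A)/(-58 + A) = 2*A/(-58 + A))
n(H, a) = 6/a (n(H, a) = ((H + a) - (-6 + H + a))/a = ((H + a) + (6 - H - a))/a = 6/a)
√(u(109) - 98*n(5, -12)) = √(2*109/(-58 + 109) - 588/(-12)) = √(2*109/51 - 588*(-1)/12) = √(2*109*(1/51) - 98*(-½)) = √(218/51 + 49) = √(2717/51) = √138567/51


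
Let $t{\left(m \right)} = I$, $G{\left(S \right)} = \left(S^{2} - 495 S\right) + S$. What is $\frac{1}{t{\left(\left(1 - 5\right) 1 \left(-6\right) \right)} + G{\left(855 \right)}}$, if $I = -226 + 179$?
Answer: $\frac{1}{308608} \approx 3.2404 \cdot 10^{-6}$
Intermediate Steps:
$I = -47$
$G{\left(S \right)} = S^{2} - 494 S$
$t{\left(m \right)} = -47$
$\frac{1}{t{\left(\left(1 - 5\right) 1 \left(-6\right) \right)} + G{\left(855 \right)}} = \frac{1}{-47 + 855 \left(-494 + 855\right)} = \frac{1}{-47 + 855 \cdot 361} = \frac{1}{-47 + 308655} = \frac{1}{308608}$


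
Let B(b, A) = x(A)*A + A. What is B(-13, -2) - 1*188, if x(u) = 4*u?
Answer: -174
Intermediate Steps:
B(b, A) = A + 4*A² (B(b, A) = (4*A)*A + A = 4*A² + A = A + 4*A²)
B(-13, -2) - 1*188 = -2*(1 + 4*(-2)) - 1*188 = -2*(1 - 8) - 188 = -2*(-7) - 188 = 14 - 188 = -174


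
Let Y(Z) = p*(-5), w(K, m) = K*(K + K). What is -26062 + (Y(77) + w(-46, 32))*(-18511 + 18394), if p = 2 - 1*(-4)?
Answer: -517696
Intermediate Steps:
p = 6 (p = 2 + 4 = 6)
w(K, m) = 2*K² (w(K, m) = K*(2*K) = 2*K²)
Y(Z) = -30 (Y(Z) = 6*(-5) = -30)
-26062 + (Y(77) + w(-46, 32))*(-18511 + 18394) = -26062 + (-30 + 2*(-46)²)*(-18511 + 18394) = -26062 + (-30 + 2*2116)*(-117) = -26062 + (-30 + 4232)*(-117) = -26062 + 4202*(-117) = -26062 - 491634 = -517696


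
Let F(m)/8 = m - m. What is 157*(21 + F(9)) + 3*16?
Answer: 3345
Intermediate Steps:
F(m) = 0 (F(m) = 8*(m - m) = 8*0 = 0)
157*(21 + F(9)) + 3*16 = 157*(21 + 0) + 3*16 = 157*21 + 48 = 3297 + 48 = 3345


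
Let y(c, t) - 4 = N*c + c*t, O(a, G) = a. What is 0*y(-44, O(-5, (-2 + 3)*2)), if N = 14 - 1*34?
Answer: 0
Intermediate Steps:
N = -20 (N = 14 - 34 = -20)
y(c, t) = 4 - 20*c + c*t (y(c, t) = 4 + (-20*c + c*t) = 4 - 20*c + c*t)
0*y(-44, O(-5, (-2 + 3)*2)) = 0*(4 - 20*(-44) - 44*(-5)) = 0*(4 + 880 + 220) = 0*1104 = 0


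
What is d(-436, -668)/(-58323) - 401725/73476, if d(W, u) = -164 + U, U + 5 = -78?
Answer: -7803886201/1428446916 ≈ -5.4632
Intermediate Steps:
U = -83 (U = -5 - 78 = -83)
d(W, u) = -247 (d(W, u) = -164 - 83 = -247)
d(-436, -668)/(-58323) - 401725/73476 = -247/(-58323) - 401725/73476 = -247*(-1/58323) - 401725*1/73476 = 247/58323 - 401725/73476 = -7803886201/1428446916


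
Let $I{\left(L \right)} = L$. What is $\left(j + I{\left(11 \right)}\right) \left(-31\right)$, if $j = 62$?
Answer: $-2263$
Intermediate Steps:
$\left(j + I{\left(11 \right)}\right) \left(-31\right) = \left(62 + 11\right) \left(-31\right) = 73 \left(-31\right) = -2263$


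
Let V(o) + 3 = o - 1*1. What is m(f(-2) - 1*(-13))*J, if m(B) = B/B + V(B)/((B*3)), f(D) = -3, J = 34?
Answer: 204/5 ≈ 40.800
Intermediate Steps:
V(o) = -4 + o (V(o) = -3 + (o - 1*1) = -3 + (o - 1) = -3 + (-1 + o) = -4 + o)
m(B) = 1 + (-4 + B)/(3*B) (m(B) = B/B + (-4 + B)/((B*3)) = 1 + (-4 + B)/((3*B)) = 1 + (-4 + B)*(1/(3*B)) = 1 + (-4 + B)/(3*B))
m(f(-2) - 1*(-13))*J = (4*(-1 + (-3 - 1*(-13)))/(3*(-3 - 1*(-13))))*34 = (4*(-1 + (-3 + 13))/(3*(-3 + 13)))*34 = ((4/3)*(-1 + 10)/10)*34 = ((4/3)*(1/10)*9)*34 = (6/5)*34 = 204/5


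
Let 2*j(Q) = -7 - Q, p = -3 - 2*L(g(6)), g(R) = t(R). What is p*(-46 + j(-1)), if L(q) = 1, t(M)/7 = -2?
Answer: 245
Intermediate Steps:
t(M) = -14 (t(M) = 7*(-2) = -14)
g(R) = -14
p = -5 (p = -3 - 2*1 = -3 - 2 = -5)
j(Q) = -7/2 - Q/2 (j(Q) = (-7 - Q)/2 = -7/2 - Q/2)
p*(-46 + j(-1)) = -5*(-46 + (-7/2 - ½*(-1))) = -5*(-46 + (-7/2 + ½)) = -5*(-46 - 3) = -5*(-49) = 245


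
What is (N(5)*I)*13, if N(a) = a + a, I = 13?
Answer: 1690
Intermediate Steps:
N(a) = 2*a
(N(5)*I)*13 = ((2*5)*13)*13 = (10*13)*13 = 130*13 = 1690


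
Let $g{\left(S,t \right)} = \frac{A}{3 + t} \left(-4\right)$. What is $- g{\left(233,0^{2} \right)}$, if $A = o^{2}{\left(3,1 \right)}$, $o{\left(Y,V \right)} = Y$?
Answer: $12$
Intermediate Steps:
$A = 9$ ($A = 3^{2} = 9$)
$g{\left(S,t \right)} = - \frac{36}{3 + t}$ ($g{\left(S,t \right)} = \frac{9}{3 + t} \left(-4\right) = - \frac{36}{3 + t}$)
$- g{\left(233,0^{2} \right)} = - \frac{-36}{3 + 0^{2}} = - \frac{-36}{3 + 0} = - \frac{-36}{3} = \left(-1\right) \left(-12\right) = 12$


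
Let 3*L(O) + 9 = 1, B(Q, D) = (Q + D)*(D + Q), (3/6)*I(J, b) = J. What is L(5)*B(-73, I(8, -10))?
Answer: -8664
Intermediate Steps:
I(J, b) = 2*J
B(Q, D) = (D + Q)² (B(Q, D) = (D + Q)*(D + Q) = (D + Q)²)
L(O) = -8/3 (L(O) = -3 + (⅓)*1 = -3 + ⅓ = -8/3)
L(5)*B(-73, I(8, -10)) = -8*(2*8 - 73)²/3 = -8*(16 - 73)²/3 = -8/3*(-57)² = -8/3*3249 = -8664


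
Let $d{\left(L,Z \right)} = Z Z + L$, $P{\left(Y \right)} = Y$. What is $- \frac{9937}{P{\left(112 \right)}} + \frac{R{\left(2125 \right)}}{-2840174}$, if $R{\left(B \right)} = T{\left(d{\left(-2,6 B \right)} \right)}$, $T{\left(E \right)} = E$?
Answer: $- \frac{23214904407}{159049744} \approx -145.96$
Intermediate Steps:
$d{\left(L,Z \right)} = L + Z^{2}$ ($d{\left(L,Z \right)} = Z^{2} + L = L + Z^{2}$)
$R{\left(B \right)} = -2 + 36 B^{2}$ ($R{\left(B \right)} = -2 + \left(6 B\right)^{2} = -2 + 36 B^{2}$)
$- \frac{9937}{P{\left(112 \right)}} + \frac{R{\left(2125 \right)}}{-2840174} = - \frac{9937}{112} + \frac{-2 + 36 \cdot 2125^{2}}{-2840174} = \left(-9937\right) \frac{1}{112} + \left(-2 + 36 \cdot 4515625\right) \left(- \frac{1}{2840174}\right) = - \frac{9937}{112} + \left(-2 + 162562500\right) \left(- \frac{1}{2840174}\right) = - \frac{9937}{112} + 162562498 \left(- \frac{1}{2840174}\right) = - \frac{9937}{112} - \frac{81281249}{1420087} = - \frac{23214904407}{159049744}$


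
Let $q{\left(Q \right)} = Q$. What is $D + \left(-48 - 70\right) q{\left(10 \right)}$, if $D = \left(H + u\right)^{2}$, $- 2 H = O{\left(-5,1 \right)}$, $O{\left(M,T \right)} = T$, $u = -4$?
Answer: $- \frac{4639}{4} \approx -1159.8$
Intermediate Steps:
$H = - \frac{1}{2}$ ($H = \left(- \frac{1}{2}\right) 1 = - \frac{1}{2} \approx -0.5$)
$D = \frac{81}{4}$ ($D = \left(- \frac{1}{2} - 4\right)^{2} = \left(- \frac{9}{2}\right)^{2} = \frac{81}{4} \approx 20.25$)
$D + \left(-48 - 70\right) q{\left(10 \right)} = \frac{81}{4} + \left(-48 - 70\right) 10 = \frac{81}{4} - 1180 = - \frac{4639}{4}$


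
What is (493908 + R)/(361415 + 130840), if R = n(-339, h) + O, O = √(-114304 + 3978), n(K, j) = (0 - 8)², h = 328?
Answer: 493972/492255 + I*√110326/492255 ≈ 1.0035 + 0.00067476*I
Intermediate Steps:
n(K, j) = 64 (n(K, j) = (-8)² = 64)
O = I*√110326 (O = √(-110326) = I*√110326 ≈ 332.15*I)
R = 64 + I*√110326 ≈ 64.0 + 332.15*I
(493908 + R)/(361415 + 130840) = (493908 + (64 + I*√110326))/(361415 + 130840) = (493972 + I*√110326)/492255 = (493972 + I*√110326)*(1/492255) = 493972/492255 + I*√110326/492255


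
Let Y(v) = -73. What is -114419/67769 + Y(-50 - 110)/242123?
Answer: -27708418674/16408433587 ≈ -1.6887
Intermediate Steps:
-114419/67769 + Y(-50 - 110)/242123 = -114419/67769 - 73/242123 = -27708418674/16408433587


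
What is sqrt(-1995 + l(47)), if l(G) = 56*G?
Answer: 7*sqrt(13) ≈ 25.239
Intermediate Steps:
sqrt(-1995 + l(47)) = sqrt(-1995 + 56*47) = sqrt(-1995 + 2632) = sqrt(637) = 7*sqrt(13)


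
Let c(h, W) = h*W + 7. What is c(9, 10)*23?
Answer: 2231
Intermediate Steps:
c(h, W) = 7 + W*h (c(h, W) = W*h + 7 = 7 + W*h)
c(9, 10)*23 = (7 + 10*9)*23 = (7 + 90)*23 = 97*23 = 2231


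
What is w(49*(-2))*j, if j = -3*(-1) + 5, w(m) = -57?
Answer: -456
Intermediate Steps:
j = 8 (j = 3 + 5 = 8)
w(49*(-2))*j = -57*8 = -456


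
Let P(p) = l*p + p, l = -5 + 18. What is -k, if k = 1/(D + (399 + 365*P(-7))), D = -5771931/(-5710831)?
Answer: 5710831/201992031370 ≈ 2.8273e-5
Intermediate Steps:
l = 13
P(p) = 14*p (P(p) = 13*p + p = 14*p)
D = 5771931/5710831 (D = -5771931*(-1/5710831) = 5771931/5710831 ≈ 1.0107)
k = -5710831/201992031370 (k = 1/(5771931/5710831 + (399 + 365*(14*(-7)))) = 1/(5771931/5710831 + (399 + 365*(-98))) = 1/(5771931/5710831 + (399 - 35770)) = 1/(5771931/5710831 - 35371) = 1/(-201992031370/5710831) = -5710831/201992031370 ≈ -2.8273e-5)
-k = -1*(-5710831/201992031370) = 5710831/201992031370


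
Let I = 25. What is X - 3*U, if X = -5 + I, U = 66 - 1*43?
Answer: -49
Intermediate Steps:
U = 23 (U = 66 - 43 = 23)
X = 20 (X = -5 + 25 = 20)
X - 3*U = 20 - 3*23 = 20 - 69 = -49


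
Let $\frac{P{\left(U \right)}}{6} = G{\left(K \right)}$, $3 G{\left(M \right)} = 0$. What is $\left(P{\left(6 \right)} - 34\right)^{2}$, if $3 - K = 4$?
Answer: $1156$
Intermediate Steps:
$K = -1$ ($K = 3 - 4 = -1$)
$G{\left(M \right)} = 0$ ($G{\left(M \right)} = \frac{1}{3} \cdot 0 = 0$)
$P{\left(U \right)} = 0$ ($P{\left(U \right)} = 6 \cdot 0 = 0$)
$\left(P{\left(6 \right)} - 34\right)^{2} = \left(0 - 34\right)^{2} = \left(-34\right)^{2} = 1156$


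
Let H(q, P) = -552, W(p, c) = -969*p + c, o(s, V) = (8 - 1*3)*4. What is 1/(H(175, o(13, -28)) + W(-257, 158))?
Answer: 1/248639 ≈ 4.0219e-6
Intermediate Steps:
o(s, V) = 20 (o(s, V) = (8 - 3)*4 = 5*4 = 20)
W(p, c) = c - 969*p
1/(H(175, o(13, -28)) + W(-257, 158)) = 1/(-552 + (158 - 969*(-257))) = 1/(-552 + (158 + 249033)) = 1/(-552 + 249191) = 1/248639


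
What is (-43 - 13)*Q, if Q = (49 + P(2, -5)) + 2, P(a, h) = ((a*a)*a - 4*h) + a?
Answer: -4536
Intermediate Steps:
P(a, h) = a + a³ - 4*h (P(a, h) = (a²*a - 4*h) + a = (a³ - 4*h) + a = a + a³ - 4*h)
Q = 81 (Q = (49 + (2 + 2³ - 4*(-5))) + 2 = (49 + (2 + 8 + 20)) + 2 = (49 + 30) + 2 = 79 + 2 = 81)
(-43 - 13)*Q = (-43 - 13)*81 = -56*81 = -4536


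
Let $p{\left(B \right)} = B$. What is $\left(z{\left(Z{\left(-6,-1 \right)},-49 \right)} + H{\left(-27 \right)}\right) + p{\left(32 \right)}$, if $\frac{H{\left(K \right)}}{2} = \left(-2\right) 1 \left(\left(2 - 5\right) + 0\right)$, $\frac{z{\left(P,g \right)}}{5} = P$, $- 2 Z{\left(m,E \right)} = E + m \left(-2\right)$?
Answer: $\frac{33}{2} \approx 16.5$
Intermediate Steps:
$Z{\left(m,E \right)} = m - \frac{E}{2}$ ($Z{\left(m,E \right)} = - \frac{E + m \left(-2\right)}{2} = - \frac{E - 2 m}{2} = m - \frac{E}{2}$)
$z{\left(P,g \right)} = 5 P$
$H{\left(K \right)} = 12$ ($H{\left(K \right)} = 2 \left(-2\right) 1 \left(\left(2 - 5\right) + 0\right) = 2 \left(- 2 \left(-3 + 0\right)\right) = 2 \left(\left(-2\right) \left(-3\right)\right) = 2 \cdot 6 = 12$)
$\left(z{\left(Z{\left(-6,-1 \right)},-49 \right)} + H{\left(-27 \right)}\right) + p{\left(32 \right)} = \left(5 \left(-6 - - \frac{1}{2}\right) + 12\right) + 32 = \left(5 \left(-6 + \frac{1}{2}\right) + 12\right) + 32 = \left(5 \left(- \frac{11}{2}\right) + 12\right) + 32 = \left(- \frac{55}{2} + 12\right) + 32 = - \frac{31}{2} + 32 = \frac{33}{2}$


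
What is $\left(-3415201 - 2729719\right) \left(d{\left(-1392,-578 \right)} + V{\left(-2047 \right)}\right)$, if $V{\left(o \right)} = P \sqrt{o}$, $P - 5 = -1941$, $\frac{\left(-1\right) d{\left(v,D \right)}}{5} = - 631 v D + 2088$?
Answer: $-15598429857652800 + 11896565120 i \sqrt{2047} \approx -1.5598 \cdot 10^{16} + 5.3825 \cdot 10^{11} i$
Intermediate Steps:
$d{\left(v,D \right)} = -10440 + 3155 D v$ ($d{\left(v,D \right)} = - 5 \left(- 631 v D + 2088\right) = - 5 \left(- 631 D v + 2088\right) = - 5 \left(2088 - 631 D v\right) = -10440 + 3155 D v$)
$P = -1936$ ($P = 5 - 1941 = -1936$)
$V{\left(o \right)} = - 1936 \sqrt{o}$
$\left(-3415201 - 2729719\right) \left(d{\left(-1392,-578 \right)} + V{\left(-2047 \right)}\right) = \left(-3415201 - 2729719\right) \left(\left(-10440 + 3155 \left(-578\right) \left(-1392\right)\right) - 1936 \sqrt{-2047}\right) = - 6144920 \left(\left(-10440 + 2538437280\right) - 1936 i \sqrt{2047}\right) = - 6144920 \left(2538426840 - 1936 i \sqrt{2047}\right) = -15598429857652800 + 11896565120 i \sqrt{2047}$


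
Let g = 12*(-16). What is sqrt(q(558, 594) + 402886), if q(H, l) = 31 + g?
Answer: 5*sqrt(16109) ≈ 634.61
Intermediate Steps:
g = -192
q(H, l) = -161 (q(H, l) = 31 - 192 = -161)
sqrt(q(558, 594) + 402886) = sqrt(-161 + 402886) = sqrt(402725) = 5*sqrt(16109)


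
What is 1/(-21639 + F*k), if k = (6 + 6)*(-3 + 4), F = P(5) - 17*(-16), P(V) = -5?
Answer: -1/18435 ≈ -5.4245e-5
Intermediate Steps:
F = 267 (F = -5 - 17*(-16) = -5 + 272 = 267)
k = 12 (k = 12*1 = 12)
1/(-21639 + F*k) = 1/(-21639 + 267*12) = 1/(-21639 + 3204) = 1/(-18435) = -1/18435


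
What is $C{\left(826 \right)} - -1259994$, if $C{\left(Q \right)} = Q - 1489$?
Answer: $1259331$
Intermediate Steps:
$C{\left(Q \right)} = -1489 + Q$
$C{\left(826 \right)} - -1259994 = \left(-1489 + 826\right) - -1259994 = -663 + 1259994 = 1259331$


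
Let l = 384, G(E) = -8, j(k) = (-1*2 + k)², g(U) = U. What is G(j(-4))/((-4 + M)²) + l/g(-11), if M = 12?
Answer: -3083/88 ≈ -35.034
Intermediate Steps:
j(k) = (-2 + k)²
G(j(-4))/((-4 + M)²) + l/g(-11) = -8/(-4 + 12)² + 384/(-11) = -8/(8²) + 384*(-1/11) = -8/64 - 384/11 = -8*1/64 - 384/11 = -⅛ - 384/11 = -3083/88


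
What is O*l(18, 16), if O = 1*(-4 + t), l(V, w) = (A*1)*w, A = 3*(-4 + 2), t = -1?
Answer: 480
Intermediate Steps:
A = -6 (A = 3*(-2) = -6)
l(V, w) = -6*w (l(V, w) = (-6*1)*w = -6*w)
O = -5 (O = 1*(-4 - 1) = 1*(-5) = -5)
O*l(18, 16) = -(-30)*16 = -5*(-96) = 480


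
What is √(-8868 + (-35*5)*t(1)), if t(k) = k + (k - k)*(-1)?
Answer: I*√9043 ≈ 95.095*I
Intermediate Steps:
t(k) = k (t(k) = k + 0*(-1) = k + 0 = k)
√(-8868 + (-35*5)*t(1)) = √(-8868 - 35*5*1) = √(-8868 - 175*1) = √(-8868 - 175) = √(-9043) = I*√9043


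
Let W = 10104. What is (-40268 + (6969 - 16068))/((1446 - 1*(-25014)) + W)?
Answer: -49367/36564 ≈ -1.3502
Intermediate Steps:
(-40268 + (6969 - 16068))/((1446 - 1*(-25014)) + W) = (-40268 + (6969 - 16068))/((1446 - 1*(-25014)) + 10104) = (-40268 - 9099)/((1446 + 25014) + 10104) = -49367/(26460 + 10104) = -49367/36564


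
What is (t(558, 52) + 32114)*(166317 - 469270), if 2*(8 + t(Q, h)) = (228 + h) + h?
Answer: -9776899216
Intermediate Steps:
t(Q, h) = 106 + h (t(Q, h) = -8 + ((228 + h) + h)/2 = -8 + (228 + 2*h)/2 = -8 + (114 + h) = 106 + h)
(t(558, 52) + 32114)*(166317 - 469270) = ((106 + 52) + 32114)*(166317 - 469270) = (158 + 32114)*(-302953) = 32272*(-302953) = -9776899216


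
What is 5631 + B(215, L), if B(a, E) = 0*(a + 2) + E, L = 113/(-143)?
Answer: 805120/143 ≈ 5630.2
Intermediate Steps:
L = -113/143 (L = 113*(-1/143) = -113/143 ≈ -0.79021)
B(a, E) = E (B(a, E) = 0*(2 + a) + E = 0 + E = E)
5631 + B(215, L) = 5631 - 113/143 = 805120/143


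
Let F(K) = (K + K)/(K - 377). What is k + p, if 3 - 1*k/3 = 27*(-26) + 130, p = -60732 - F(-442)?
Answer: -3717509/63 ≈ -59008.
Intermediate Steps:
F(K) = 2*K/(-377 + K) (F(K) = (2*K)/(-377 + K) = 2*K/(-377 + K))
p = -3826184/63 (p = -60732 - 2*(-442)/(-377 - 442) = -60732 - 2*(-442)/(-819) = -60732 - 2*(-442)*(-1)/819 = -60732 - 1*68/63 = -60732 - 68/63 = -3826184/63 ≈ -60733.)
k = 1725 (k = 9 - 3*(27*(-26) + 130) = 9 - 3*(-702 + 130) = 9 - 3*(-572) = 9 + 1716 = 1725)
k + p = 1725 - 3826184/63 = -3717509/63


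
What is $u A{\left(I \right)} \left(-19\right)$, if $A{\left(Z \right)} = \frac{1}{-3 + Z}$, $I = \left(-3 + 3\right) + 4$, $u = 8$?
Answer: $-152$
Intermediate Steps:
$I = 4$ ($I = 0 + 4 = 4$)
$u A{\left(I \right)} \left(-19\right) = \frac{8}{-3 + 4} \left(-19\right) = \frac{8}{1} \left(-19\right) = 8 \cdot 1 \left(-19\right) = 8 \left(-19\right) = -152$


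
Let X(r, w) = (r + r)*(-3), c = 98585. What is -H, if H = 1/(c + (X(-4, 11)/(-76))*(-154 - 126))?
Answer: -19/1874795 ≈ -1.0134e-5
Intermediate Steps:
X(r, w) = -6*r (X(r, w) = (2*r)*(-3) = -6*r)
H = 19/1874795 (H = 1/(98585 + (-6*(-4)/(-76))*(-154 - 126)) = 1/(98585 + (24*(-1/76))*(-280)) = 1/(98585 - 6/19*(-280)) = 1/(98585 + 1680/19) = 1/(1874795/19) = 19/1874795 ≈ 1.0134e-5)
-H = -1*19/1874795 = -19/1874795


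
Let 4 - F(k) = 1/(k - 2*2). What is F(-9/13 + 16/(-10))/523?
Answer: 1701/213907 ≈ 0.0079520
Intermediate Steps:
F(k) = 4 - 1/(-4 + k) (F(k) = 4 - 1/(k - 2*2) = 4 - 1/(k - 4) = 4 - 1/(-4 + k))
F(-9/13 + 16/(-10))/523 = ((-17 + 4*(-9/13 + 16/(-10)))/(-4 + (-9/13 + 16/(-10))))/523 = ((-17 + 4*(-9*1/13 + 16*(-⅒)))/(-4 + (-9*1/13 + 16*(-⅒))))*(1/523) = ((-17 + 4*(-9/13 - 8/5))/(-4 + (-9/13 - 8/5)))*(1/523) = ((-17 + 4*(-149/65))/(-4 - 149/65))*(1/523) = ((-17 - 596/65)/(-409/65))*(1/523) = -65/409*(-1701/65)*(1/523) = (1701/409)*(1/523) = 1701/213907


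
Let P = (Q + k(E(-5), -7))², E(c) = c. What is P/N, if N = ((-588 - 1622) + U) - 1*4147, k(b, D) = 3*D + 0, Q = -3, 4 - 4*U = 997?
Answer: -768/8807 ≈ -0.087203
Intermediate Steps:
U = -993/4 (U = 1 - ¼*997 = 1 - 997/4 = -993/4 ≈ -248.25)
k(b, D) = 3*D
P = 576 (P = (-3 + 3*(-7))² = (-3 - 21)² = (-24)² = 576)
N = -26421/4 (N = ((-588 - 1622) - 993/4) - 1*4147 = (-2210 - 993/4) - 4147 = -9833/4 - 4147 = -26421/4 ≈ -6605.3)
P/N = 576/(-26421/4) = 576*(-4/26421) = -768/8807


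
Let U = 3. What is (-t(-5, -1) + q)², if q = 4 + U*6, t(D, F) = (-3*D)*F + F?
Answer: 1444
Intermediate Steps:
t(D, F) = F - 3*D*F (t(D, F) = -3*D*F + F = F - 3*D*F)
q = 22 (q = 4 + 3*6 = 4 + 18 = 22)
(-t(-5, -1) + q)² = (-(-1)*(1 - 3*(-5)) + 22)² = (-(-1)*(1 + 15) + 22)² = (-(-1)*16 + 22)² = (-1*(-16) + 22)² = (16 + 22)² = 38² = 1444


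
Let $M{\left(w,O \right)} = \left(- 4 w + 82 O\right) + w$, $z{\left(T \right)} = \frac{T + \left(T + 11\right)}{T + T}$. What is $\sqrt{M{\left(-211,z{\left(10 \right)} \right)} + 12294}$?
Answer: $\frac{\sqrt{1305410}}{10} \approx 114.25$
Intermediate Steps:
$z{\left(T \right)} = \frac{11 + 2 T}{2 T}$ ($z{\left(T \right)} = \frac{T + \left(11 + T\right)}{2 T} = \left(11 + 2 T\right) \frac{1}{2 T} = \frac{11 + 2 T}{2 T}$)
$M{\left(w,O \right)} = - 3 w + 82 O$
$\sqrt{M{\left(-211,z{\left(10 \right)} \right)} + 12294} = \sqrt{\left(\left(-3\right) \left(-211\right) + 82 \frac{\frac{11}{2} + 10}{10}\right) + 12294} = \sqrt{\left(633 + 82 \cdot \frac{1}{10} \cdot \frac{31}{2}\right) + 12294} = \sqrt{\left(633 + 82 \cdot \frac{31}{20}\right) + 12294} = \sqrt{\left(633 + \frac{1271}{10}\right) + 12294} = \sqrt{\frac{7601}{10} + 12294} = \sqrt{\frac{130541}{10}} = \frac{\sqrt{1305410}}{10}$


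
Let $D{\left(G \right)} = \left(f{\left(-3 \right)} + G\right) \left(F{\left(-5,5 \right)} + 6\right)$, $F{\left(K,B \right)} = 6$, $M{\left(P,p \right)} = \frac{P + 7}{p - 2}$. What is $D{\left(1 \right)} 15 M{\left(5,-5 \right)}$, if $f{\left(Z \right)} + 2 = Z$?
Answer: $\frac{8640}{7} \approx 1234.3$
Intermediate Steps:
$M{\left(P,p \right)} = \frac{7 + P}{-2 + p}$
$f{\left(Z \right)} = -2 + Z$
$D{\left(G \right)} = -60 + 12 G$ ($D{\left(G \right)} = \left(\left(-2 - 3\right) + G\right) \left(6 + 6\right) = \left(-5 + G\right) 12 = -60 + 12 G$)
$D{\left(1 \right)} 15 M{\left(5,-5 \right)} = \left(-60 + 12 \cdot 1\right) 15 \frac{7 + 5}{-2 - 5} = \left(-60 + 12\right) 15 \frac{1}{-7} \cdot 12 = \left(-48\right) 15 \left(\left(- \frac{1}{7}\right) 12\right) = \left(-720\right) \left(- \frac{12}{7}\right) = \frac{8640}{7}$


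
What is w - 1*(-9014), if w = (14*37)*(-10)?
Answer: 3834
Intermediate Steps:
w = -5180 (w = 518*(-10) = -5180)
w - 1*(-9014) = -5180 - 1*(-9014) = -5180 + 9014 = 3834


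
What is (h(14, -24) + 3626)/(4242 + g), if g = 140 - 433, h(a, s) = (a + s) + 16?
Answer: 3632/3949 ≈ 0.91973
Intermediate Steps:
h(a, s) = 16 + a + s
g = -293
(h(14, -24) + 3626)/(4242 + g) = ((16 + 14 - 24) + 3626)/(4242 - 293) = (6 + 3626)/3949 = 3632*(1/3949) = 3632/3949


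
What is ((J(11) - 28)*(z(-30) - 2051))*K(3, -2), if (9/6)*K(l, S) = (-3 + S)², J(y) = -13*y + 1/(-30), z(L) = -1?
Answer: 5849340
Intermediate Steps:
J(y) = -1/30 - 13*y (J(y) = -13*y - 1/30 = -1/30 - 13*y)
K(l, S) = 2*(-3 + S)²/3
((J(11) - 28)*(z(-30) - 2051))*K(3, -2) = (((-1/30 - 13*11) - 28)*(-1 - 2051))*(2*(-3 - 2)²/3) = (((-1/30 - 143) - 28)*(-2052))*((⅔)*(-5)²) = ((-4291/30 - 28)*(-2052))*((⅔)*25) = -5131/30*(-2052)*(50/3) = (1754802/5)*(50/3) = 5849340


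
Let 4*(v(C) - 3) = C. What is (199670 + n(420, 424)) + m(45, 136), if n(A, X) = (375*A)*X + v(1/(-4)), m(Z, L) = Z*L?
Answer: 1071772687/16 ≈ 6.6986e+7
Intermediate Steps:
m(Z, L) = L*Z
v(C) = 3 + C/4
n(A, X) = 47/16 + 375*A*X (n(A, X) = (375*A)*X + (3 + (¼)/(-4)) = 375*A*X + (3 + (¼)*(-¼)) = 375*A*X + (3 - 1/16) = 375*A*X + 47/16 = 47/16 + 375*A*X)
(199670 + n(420, 424)) + m(45, 136) = (199670 + (47/16 + 375*420*424)) + 136*45 = (199670 + (47/16 + 66780000)) + 6120 = (199670 + 1068480047/16) + 6120 = 1071674767/16 + 6120 = 1071772687/16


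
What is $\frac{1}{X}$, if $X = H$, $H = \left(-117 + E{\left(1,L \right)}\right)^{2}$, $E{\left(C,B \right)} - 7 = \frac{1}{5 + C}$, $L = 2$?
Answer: $\frac{36}{434281} \approx 8.2896 \cdot 10^{-5}$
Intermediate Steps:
$E{\left(C,B \right)} = 7 + \frac{1}{5 + C}$
$H = \frac{434281}{36}$ ($H = \left(-117 + \frac{36 + 7 \cdot 1}{5 + 1}\right)^{2} = \left(-117 + \frac{36 + 7}{6}\right)^{2} = \left(-117 + \frac{1}{6} \cdot 43\right)^{2} = \left(-117 + \frac{43}{6}\right)^{2} = \left(- \frac{659}{6}\right)^{2} = \frac{434281}{36} \approx 12063.0$)
$X = \frac{434281}{36} \approx 12063.0$
$\frac{1}{X} = \frac{1}{\frac{434281}{36}} = \frac{36}{434281}$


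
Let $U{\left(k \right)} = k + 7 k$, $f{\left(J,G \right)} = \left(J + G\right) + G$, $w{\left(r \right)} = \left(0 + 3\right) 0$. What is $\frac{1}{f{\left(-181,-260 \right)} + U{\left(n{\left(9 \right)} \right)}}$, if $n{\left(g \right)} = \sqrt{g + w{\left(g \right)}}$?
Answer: $- \frac{1}{677} \approx -0.0014771$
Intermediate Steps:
$w{\left(r \right)} = 0$ ($w{\left(r \right)} = 3 \cdot 0 = 0$)
$n{\left(g \right)} = \sqrt{g}$ ($n{\left(g \right)} = \sqrt{g + 0} = \sqrt{g}$)
$f{\left(J,G \right)} = J + 2 G$ ($f{\left(J,G \right)} = \left(G + J\right) + G = J + 2 G$)
$U{\left(k \right)} = 8 k$
$\frac{1}{f{\left(-181,-260 \right)} + U{\left(n{\left(9 \right)} \right)}} = \frac{1}{\left(-181 + 2 \left(-260\right)\right) + 8 \sqrt{9}} = \frac{1}{\left(-181 - 520\right) + 8 \cdot 3} = \frac{1}{-701 + 24} = \frac{1}{-677} = - \frac{1}{677}$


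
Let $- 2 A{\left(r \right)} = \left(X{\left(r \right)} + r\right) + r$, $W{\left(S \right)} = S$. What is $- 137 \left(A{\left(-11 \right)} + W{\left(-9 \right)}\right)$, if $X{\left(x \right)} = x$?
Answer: $- \frac{2055}{2} \approx -1027.5$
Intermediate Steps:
$A{\left(r \right)} = - \frac{3 r}{2}$ ($A{\left(r \right)} = - \frac{\left(r + r\right) + r}{2} = - \frac{2 r + r}{2} = - \frac{3 r}{2}$)
$- 137 \left(A{\left(-11 \right)} + W{\left(-9 \right)}\right) = - 137 \left(\left(- \frac{3}{2}\right) \left(-11\right) - 9\right) = - 137 \left(\frac{33}{2} - 9\right) = \left(-137\right) \frac{15}{2} = - \frac{2055}{2}$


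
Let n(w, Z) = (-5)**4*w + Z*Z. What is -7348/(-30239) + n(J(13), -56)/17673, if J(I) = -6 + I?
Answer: 32453303/48583077 ≈ 0.66800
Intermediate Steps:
n(w, Z) = Z**2 + 625*w (n(w, Z) = 625*w + Z**2 = Z**2 + 625*w)
-7348/(-30239) + n(J(13), -56)/17673 = -7348/(-30239) + ((-56)**2 + 625*(-6 + 13))/17673 = -7348*(-1/30239) + (3136 + 625*7)*(1/17673) = 668/2749 + (3136 + 4375)*(1/17673) = 668/2749 + 7511*(1/17673) = 668/2749 + 7511/17673 = 32453303/48583077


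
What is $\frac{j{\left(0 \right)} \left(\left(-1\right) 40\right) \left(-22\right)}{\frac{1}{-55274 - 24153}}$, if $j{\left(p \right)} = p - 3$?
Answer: $209687280$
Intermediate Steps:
$j{\left(p \right)} = -3 + p$ ($j{\left(p \right)} = p - 3 = -3 + p$)
$\frac{j{\left(0 \right)} \left(\left(-1\right) 40\right) \left(-22\right)}{\frac{1}{-55274 - 24153}} = \frac{\left(-3 + 0\right) \left(\left(-1\right) 40\right) \left(-22\right)}{\frac{1}{-55274 - 24153}} = \frac{\left(-3\right) \left(-40\right) \left(-22\right)}{\frac{1}{-79427}} = \frac{120 \left(-22\right)}{- \frac{1}{79427}} = \left(-2640\right) \left(-79427\right) = 209687280$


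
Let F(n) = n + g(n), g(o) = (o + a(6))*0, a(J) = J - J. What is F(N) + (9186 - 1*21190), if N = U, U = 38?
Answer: -11966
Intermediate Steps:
a(J) = 0
g(o) = 0 (g(o) = (o + 0)*0 = o*0 = 0)
N = 38
F(n) = n (F(n) = n + 0 = n)
F(N) + (9186 - 1*21190) = 38 + (9186 - 1*21190) = 38 + (9186 - 21190) = 38 - 12004 = -11966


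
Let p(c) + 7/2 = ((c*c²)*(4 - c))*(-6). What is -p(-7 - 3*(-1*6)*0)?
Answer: -45269/2 ≈ -22635.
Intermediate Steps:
p(c) = -7/2 - 6*c³*(4 - c) (p(c) = -7/2 + ((c*c²)*(4 - c))*(-6) = -7/2 + (c³*(4 - c))*(-6) = -7/2 - 6*c³*(4 - c))
-p(-7 - 3*(-1*6)*0) = -(-7/2 - 24*(-7 - 3*(-1*6)*0)³ + 6*(-7 - 3*(-1*6)*0)⁴) = -(-7/2 - 24*(-7 - (-18)*0)³ + 6*(-7 - (-18)*0)⁴) = -(-7/2 - 24*(-7 - 3*0)³ + 6*(-7 - 3*0)⁴) = -(-7/2 - 24*(-7 + 0)³ + 6*(-7 + 0)⁴) = -(-7/2 - 24*(-7)³ + 6*(-7)⁴) = -(-7/2 - 24*(-343) + 6*2401) = -(-7/2 + 8232 + 14406) = -1*45269/2 = -45269/2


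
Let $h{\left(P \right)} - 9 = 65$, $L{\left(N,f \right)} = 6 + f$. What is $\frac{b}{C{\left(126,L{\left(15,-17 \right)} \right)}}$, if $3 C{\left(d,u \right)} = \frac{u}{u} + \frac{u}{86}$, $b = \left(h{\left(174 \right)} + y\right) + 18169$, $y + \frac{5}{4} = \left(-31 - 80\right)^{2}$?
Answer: $\frac{5256793}{50} \approx 1.0514 \cdot 10^{5}$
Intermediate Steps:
$h{\left(P \right)} = 74$ ($h{\left(P \right)} = 9 + 65 = 74$)
$y = \frac{49279}{4}$ ($y = - \frac{5}{4} + \left(-31 - 80\right)^{2} = - \frac{5}{4} + \left(-111\right)^{2} = - \frac{5}{4} + 12321 = \frac{49279}{4} \approx 12320.0$)
$b = \frac{122251}{4}$ ($b = \left(74 + \frac{49279}{4}\right) + 18169 = \frac{49575}{4} + 18169 = \frac{122251}{4} \approx 30563.0$)
$C{\left(d,u \right)} = \frac{1}{3} + \frac{u}{258}$ ($C{\left(d,u \right)} = \frac{\frac{u}{u} + \frac{u}{86}}{3} = \frac{1 + u \frac{1}{86}}{3} = \frac{1 + \frac{u}{86}}{3} = \frac{1}{3} + \frac{u}{258}$)
$\frac{b}{C{\left(126,L{\left(15,-17 \right)} \right)}} = \frac{122251}{4 \left(\frac{1}{3} + \frac{6 - 17}{258}\right)} = \frac{122251}{4 \left(\frac{1}{3} + \frac{1}{258} \left(-11\right)\right)} = \frac{122251}{4 \left(\frac{1}{3} - \frac{11}{258}\right)} = \frac{122251}{4 \cdot \frac{25}{86}} = \frac{122251}{4} \cdot \frac{86}{25} = \frac{5256793}{50}$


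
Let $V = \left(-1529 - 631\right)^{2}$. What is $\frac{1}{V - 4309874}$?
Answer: $\frac{1}{355726} \approx 2.8112 \cdot 10^{-6}$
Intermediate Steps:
$V = 4665600$ ($V = \left(-2160\right)^{2} = 4665600$)
$\frac{1}{V - 4309874} = \frac{1}{4665600 - 4309874} = \frac{1}{355726}$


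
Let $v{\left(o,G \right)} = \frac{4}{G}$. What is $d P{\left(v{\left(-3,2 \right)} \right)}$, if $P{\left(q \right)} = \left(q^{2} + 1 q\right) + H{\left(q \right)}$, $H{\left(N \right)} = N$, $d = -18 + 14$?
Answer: $-32$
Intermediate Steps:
$d = -4$
$P{\left(q \right)} = q^{2} + 2 q$ ($P{\left(q \right)} = \left(q^{2} + 1 q\right) + q = \left(q^{2} + q\right) + q = \left(q + q^{2}\right) + q = q^{2} + 2 q$)
$d P{\left(v{\left(-3,2 \right)} \right)} = - 4 \cdot \frac{4}{2} \left(2 + \frac{4}{2}\right) = - 4 \cdot 4 \cdot \frac{1}{2} \left(2 + 4 \cdot \frac{1}{2}\right) = - 4 \cdot 2 \left(2 + 2\right) = - 4 \cdot 2 \cdot 4 = \left(-4\right) 8 = -32$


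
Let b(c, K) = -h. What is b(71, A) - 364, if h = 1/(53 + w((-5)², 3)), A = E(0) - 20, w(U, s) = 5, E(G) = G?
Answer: -21113/58 ≈ -364.02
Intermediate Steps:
A = -20 (A = 0 - 20 = -20)
h = 1/58 (h = 1/(53 + 5) = 1/58 ≈ 0.017241)
b(c, K) = -1/58 (b(c, K) = -1*1/58 = -1/58)
b(71, A) - 364 = -1/58 - 364 = -21113/58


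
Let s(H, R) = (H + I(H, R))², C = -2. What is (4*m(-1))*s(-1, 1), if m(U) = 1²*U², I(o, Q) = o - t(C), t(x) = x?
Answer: 0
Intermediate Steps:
I(o, Q) = 2 + o (I(o, Q) = o - 1*(-2) = o + 2 = 2 + o)
m(U) = U² (m(U) = 1*U² = U²)
s(H, R) = (2 + 2*H)² (s(H, R) = (H + (2 + H))² = (2 + 2*H)²)
(4*m(-1))*s(-1, 1) = (4*(-1)²)*(4*(1 - 1)²) = (4*1)*(4*0²) = 4*(4*0) = 4*0 = 0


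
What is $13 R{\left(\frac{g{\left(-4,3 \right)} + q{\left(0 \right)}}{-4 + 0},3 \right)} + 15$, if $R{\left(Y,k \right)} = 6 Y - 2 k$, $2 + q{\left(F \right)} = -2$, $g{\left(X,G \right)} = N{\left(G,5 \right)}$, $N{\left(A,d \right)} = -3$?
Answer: $\frac{147}{2} \approx 73.5$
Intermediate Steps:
$g{\left(X,G \right)} = -3$
$q{\left(F \right)} = -4$ ($q{\left(F \right)} = -2 - 2 = -4$)
$R{\left(Y,k \right)} = - 2 k + 6 Y$
$13 R{\left(\frac{g{\left(-4,3 \right)} + q{\left(0 \right)}}{-4 + 0},3 \right)} + 15 = 13 \left(\left(-2\right) 3 + 6 \frac{-3 - 4}{-4 + 0}\right) + 15 = 13 \left(-6 + 6 \left(- \frac{7}{-4}\right)\right) + 15 = 13 \left(-6 + 6 \left(\left(-7\right) \left(- \frac{1}{4}\right)\right)\right) + 15 = 13 \left(-6 + 6 \cdot \frac{7}{4}\right) + 15 = 13 \left(-6 + \frac{21}{2}\right) + 15 = 13 \cdot \frac{9}{2} + 15 = \frac{117}{2} + 15 = \frac{147}{2}$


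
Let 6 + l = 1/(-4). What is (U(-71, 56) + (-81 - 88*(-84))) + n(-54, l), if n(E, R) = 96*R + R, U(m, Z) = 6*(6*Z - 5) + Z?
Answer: 34987/4 ≈ 8746.8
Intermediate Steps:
l = -25/4 (l = -6 + 1/(-4) = -6 - ¼ = -25/4 ≈ -6.2500)
U(m, Z) = -30 + 37*Z (U(m, Z) = 6*(-5 + 6*Z) + Z = (-30 + 36*Z) + Z = -30 + 37*Z)
n(E, R) = 97*R
(U(-71, 56) + (-81 - 88*(-84))) + n(-54, l) = ((-30 + 37*56) + (-81 - 88*(-84))) + 97*(-25/4) = ((-30 + 2072) + (-81 + 7392)) - 2425/4 = (2042 + 7311) - 2425/4 = 9353 - 2425/4 = 34987/4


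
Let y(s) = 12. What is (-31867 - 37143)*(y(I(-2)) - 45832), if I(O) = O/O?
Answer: 3162038200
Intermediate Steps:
I(O) = 1
(-31867 - 37143)*(y(I(-2)) - 45832) = (-31867 - 37143)*(12 - 45832) = -69010*(-45820) = 3162038200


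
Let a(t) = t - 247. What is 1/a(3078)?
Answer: 1/2831 ≈ 0.00035323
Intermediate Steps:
a(t) = -247 + t
1/a(3078) = 1/(-247 + 3078) = 1/2831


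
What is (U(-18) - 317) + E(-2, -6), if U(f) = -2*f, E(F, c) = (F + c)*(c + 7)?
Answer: -289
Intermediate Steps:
E(F, c) = (7 + c)*(F + c) (E(F, c) = (F + c)*(7 + c) = (7 + c)*(F + c))
(U(-18) - 317) + E(-2, -6) = (-2*(-18) - 317) + ((-6)² + 7*(-2) + 7*(-6) - 2*(-6)) = (36 - 317) + (36 - 14 - 42 + 12) = -281 - 8 = -289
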